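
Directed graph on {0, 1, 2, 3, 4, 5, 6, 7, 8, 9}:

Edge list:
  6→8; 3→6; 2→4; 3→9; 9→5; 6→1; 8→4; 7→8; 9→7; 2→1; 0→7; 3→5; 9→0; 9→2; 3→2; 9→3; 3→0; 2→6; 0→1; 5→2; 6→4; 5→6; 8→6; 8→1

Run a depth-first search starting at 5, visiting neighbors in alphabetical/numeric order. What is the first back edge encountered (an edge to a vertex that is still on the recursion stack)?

DFS from 5 (visiting neighbors in alphabetical/numeric order); mark gray on enter, black on exit:
5 gray
  2 gray
    1 gray
    1 black
    4 gray
    4 black
    6 gray
      6→1: 1 black — skip
      6→4: 4 black — skip
      8 gray
        8→1: 1 black — skip
        8→4: 4 black — skip
        8→6: 6 is gray → back edge
First back edge: 8 → 6.

8->6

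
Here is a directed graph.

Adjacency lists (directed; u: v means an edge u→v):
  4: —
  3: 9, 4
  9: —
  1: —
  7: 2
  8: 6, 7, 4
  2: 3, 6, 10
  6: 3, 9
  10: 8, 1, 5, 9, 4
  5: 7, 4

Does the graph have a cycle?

Yes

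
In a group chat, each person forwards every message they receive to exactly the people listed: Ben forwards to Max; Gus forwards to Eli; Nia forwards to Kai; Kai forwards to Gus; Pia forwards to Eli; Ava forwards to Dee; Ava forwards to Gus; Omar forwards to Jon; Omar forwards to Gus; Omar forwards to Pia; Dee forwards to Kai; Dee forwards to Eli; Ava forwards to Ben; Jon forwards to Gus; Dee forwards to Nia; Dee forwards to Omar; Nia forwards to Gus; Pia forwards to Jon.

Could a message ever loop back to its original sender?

No

DFS with white/gray/black marking, starting from Pia:
Pia gray
  Eli gray
  Eli black
  Jon gray
    Gus gray
      Gus→Eli: Eli black — skip
    Gus black
  Jon black
Pia black
Omar gray
  Omar→Gus: Gus black — skip
  Omar→Jon: Jon black — skip
  Omar→Pia: Pia black — skip
Omar black
Ava gray
  Ava→Gus: Gus black — skip
  Ben gray
    Max gray
    Max black
  Ben black
  Dee gray
    Dee→Omar: Omar black — skip
    Dee→Eli: Eli black — skip
    Kai gray
      Kai→Gus: Gus black — skip
    Kai black
    Nia gray
      Nia→Gus: Gus black — skip
      Nia→Kai: Kai black — skip
    Nia black
  Dee black
Ava black
Every edge goes to a white or black vertex — no back edge, so the graph is acyclic.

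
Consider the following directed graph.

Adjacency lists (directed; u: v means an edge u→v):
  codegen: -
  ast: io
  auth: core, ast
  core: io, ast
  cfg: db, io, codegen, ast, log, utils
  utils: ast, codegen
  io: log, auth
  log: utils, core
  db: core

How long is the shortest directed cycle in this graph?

3

For each vertex v, BFS finds the shortest path from v back to v.
The shortest such closed walk is io → log → core → io, length 3.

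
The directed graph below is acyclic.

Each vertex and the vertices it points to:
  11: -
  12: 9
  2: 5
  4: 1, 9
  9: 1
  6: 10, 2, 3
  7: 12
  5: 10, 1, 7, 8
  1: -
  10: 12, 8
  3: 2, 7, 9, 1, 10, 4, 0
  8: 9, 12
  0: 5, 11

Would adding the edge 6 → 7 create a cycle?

No

Adding 6→7 creates a cycle iff 7 can already reach 6.
Explore from 7: no path reaches 6. The graph stays acyclic.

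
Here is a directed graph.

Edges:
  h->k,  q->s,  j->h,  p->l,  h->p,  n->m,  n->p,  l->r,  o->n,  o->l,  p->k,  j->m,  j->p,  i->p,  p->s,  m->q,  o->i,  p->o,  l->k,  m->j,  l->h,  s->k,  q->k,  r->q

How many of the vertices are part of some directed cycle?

8

A vertex is on a directed cycle iff it belongs to a strongly connected component of size ≥ 2 (or has a self-loop).
The vertices on cycles are {h, i, j, l, m, n, o, p} — 8 in total.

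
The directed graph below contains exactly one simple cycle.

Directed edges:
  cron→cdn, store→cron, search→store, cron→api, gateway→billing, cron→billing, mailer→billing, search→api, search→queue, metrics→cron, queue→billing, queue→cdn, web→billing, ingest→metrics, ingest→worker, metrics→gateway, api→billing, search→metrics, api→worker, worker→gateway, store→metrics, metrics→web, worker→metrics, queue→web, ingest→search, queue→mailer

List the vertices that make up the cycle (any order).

api, cron, worker, metrics

DFS with gray/black marking from api:
api gray
  billing gray
  billing black
  worker gray
    metrics gray
      cron gray
        cdn gray
        cdn black
        cron→api: api is gray → back edge
Back edge closes the cycle api → worker → metrics → cron → api; its vertices are {api, cron, worker, metrics}.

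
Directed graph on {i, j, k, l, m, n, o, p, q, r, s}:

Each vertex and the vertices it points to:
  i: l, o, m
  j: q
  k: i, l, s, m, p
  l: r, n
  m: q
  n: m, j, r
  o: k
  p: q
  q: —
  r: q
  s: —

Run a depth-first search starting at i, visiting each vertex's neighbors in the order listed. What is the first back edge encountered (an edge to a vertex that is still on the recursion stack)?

DFS from i (visiting each vertex's neighbors in the order listed); mark gray on enter, black on exit:
i gray
  l gray
    r gray
      q gray
      q black
    r black
    n gray
      m gray
        m→q: q black — skip
      m black
      j gray
        j→q: q black — skip
      j black
      n→r: r black — skip
    n black
  l black
  o gray
    k gray
      k→i: i is gray → back edge
First back edge: k → i.

k→i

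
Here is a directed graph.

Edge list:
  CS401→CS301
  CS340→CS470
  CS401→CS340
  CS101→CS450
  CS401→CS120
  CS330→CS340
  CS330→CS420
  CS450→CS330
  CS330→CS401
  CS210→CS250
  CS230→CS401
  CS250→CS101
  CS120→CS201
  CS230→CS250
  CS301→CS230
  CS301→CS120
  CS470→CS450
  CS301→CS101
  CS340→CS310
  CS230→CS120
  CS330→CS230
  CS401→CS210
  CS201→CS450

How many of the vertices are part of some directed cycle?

A vertex is on a directed cycle iff it belongs to a strongly connected component of size ≥ 2 (or has a self-loop).
The vertices on cycles are {CS101, CS120, CS201, CS210, CS230, CS250, CS301, CS330, CS340, CS401, CS450, CS470} — 12 in total.

12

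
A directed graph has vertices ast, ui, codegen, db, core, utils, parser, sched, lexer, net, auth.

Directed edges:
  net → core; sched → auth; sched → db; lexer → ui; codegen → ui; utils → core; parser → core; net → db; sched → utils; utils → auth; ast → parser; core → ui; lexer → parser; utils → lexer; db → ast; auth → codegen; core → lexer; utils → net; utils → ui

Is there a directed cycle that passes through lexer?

Yes

lexer is on a cycle iff lexer can reach itself via ≥1 edge.
lexer → parser → core → lexer — yes.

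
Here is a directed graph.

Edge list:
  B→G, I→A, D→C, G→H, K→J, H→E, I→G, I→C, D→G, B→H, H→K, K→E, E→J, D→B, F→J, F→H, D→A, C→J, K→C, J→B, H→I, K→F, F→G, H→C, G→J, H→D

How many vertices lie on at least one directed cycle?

A vertex is on a directed cycle iff it belongs to a strongly connected component of size ≥ 2 (or has a self-loop).
The vertices on cycles are {B, C, D, E, F, G, H, I, J, K} — 10 in total.

10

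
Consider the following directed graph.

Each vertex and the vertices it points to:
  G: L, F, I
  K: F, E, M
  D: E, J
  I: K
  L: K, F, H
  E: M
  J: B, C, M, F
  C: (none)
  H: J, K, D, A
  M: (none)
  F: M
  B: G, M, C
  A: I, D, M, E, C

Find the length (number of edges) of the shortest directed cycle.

For each vertex v, BFS finds the shortest path from v back to v.
The shortest such closed walk is G → L → H → J → B → G, length 5.

5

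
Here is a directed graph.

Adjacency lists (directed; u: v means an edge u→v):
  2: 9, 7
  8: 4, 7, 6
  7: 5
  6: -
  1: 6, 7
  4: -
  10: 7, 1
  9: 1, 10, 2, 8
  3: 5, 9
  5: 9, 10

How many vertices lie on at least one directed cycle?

A vertex is on a directed cycle iff it belongs to a strongly connected component of size ≥ 2 (or has a self-loop).
The vertices on cycles are {1, 2, 5, 7, 8, 9, 10} — 7 in total.

7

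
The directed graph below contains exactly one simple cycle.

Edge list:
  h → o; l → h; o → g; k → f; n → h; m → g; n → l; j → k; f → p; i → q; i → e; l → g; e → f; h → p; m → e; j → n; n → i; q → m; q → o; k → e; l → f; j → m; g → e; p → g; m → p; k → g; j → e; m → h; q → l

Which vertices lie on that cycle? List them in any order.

DFS with gray/black marking from f:
f gray
  p gray
    g gray
      e gray
        e→f: f is gray → back edge
Back edge closes the cycle f → p → g → e → f; its vertices are {e, f, g, p}.

e, f, g, p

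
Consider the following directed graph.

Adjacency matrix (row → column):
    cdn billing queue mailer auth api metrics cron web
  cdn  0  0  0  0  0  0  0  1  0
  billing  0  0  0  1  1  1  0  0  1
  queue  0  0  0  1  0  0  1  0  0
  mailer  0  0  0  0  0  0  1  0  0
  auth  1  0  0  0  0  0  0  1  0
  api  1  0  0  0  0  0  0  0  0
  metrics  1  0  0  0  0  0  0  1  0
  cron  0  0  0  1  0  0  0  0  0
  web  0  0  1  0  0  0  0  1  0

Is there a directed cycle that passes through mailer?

mailer is on a cycle iff mailer can reach itself via ≥1 edge.
mailer → metrics → cron → mailer — yes.

Yes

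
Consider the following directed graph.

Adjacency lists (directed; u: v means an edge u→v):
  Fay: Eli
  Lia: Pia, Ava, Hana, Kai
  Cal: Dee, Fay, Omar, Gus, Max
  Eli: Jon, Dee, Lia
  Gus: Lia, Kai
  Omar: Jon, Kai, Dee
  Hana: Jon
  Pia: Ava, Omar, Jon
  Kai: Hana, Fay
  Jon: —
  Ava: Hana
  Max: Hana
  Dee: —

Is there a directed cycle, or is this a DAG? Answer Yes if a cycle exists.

DFS with white/gray/black marking, starting from Pia:
Pia gray
  Ava gray
    Hana gray
      Jon gray
      Jon black
    Hana black
  Ava black
  Omar gray
    Omar→Jon: Jon black — skip
    Kai gray
      Kai→Hana: Hana black — skip
      Fay gray
        Eli gray
          Eli→Jon: Jon black — skip
          Dee gray
          Dee black
          Lia gray
            Lia→Pia: Pia is gray → back edge
Back edge found, so a cycle exists: Pia → Omar → Kai → Fay → Eli → Lia → Pia.

Yes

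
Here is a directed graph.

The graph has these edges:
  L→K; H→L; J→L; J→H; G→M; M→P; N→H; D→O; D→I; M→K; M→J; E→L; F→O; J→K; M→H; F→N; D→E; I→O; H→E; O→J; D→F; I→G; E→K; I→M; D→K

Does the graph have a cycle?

DFS with white/gray/black marking, starting from N:
N gray
  H gray
    E gray
      L gray
        K gray
        K black
      L black
      E→K: K black — skip
    E black
    H→L: L black — skip
  H black
N black
M gray
  J gray
    J→K: K black — skip
    J→L: L black — skip
    J→H: H black — skip
  J black
  P gray
  P black
  M→K: K black — skip
  M→H: H black — skip
M black
I gray
  O gray
    O→J: J black — skip
  O black
  G gray
    G→M: M black — skip
  G black
  I→M: M black — skip
I black
D gray
  D→O: O black — skip
  D→E: E black — skip
  D→K: K black — skip
  F gray
    F→O: O black — skip
    F→N: N black — skip
  F black
  D→I: I black — skip
D black
Every edge goes to a white or black vertex — no back edge, so the graph is acyclic.

No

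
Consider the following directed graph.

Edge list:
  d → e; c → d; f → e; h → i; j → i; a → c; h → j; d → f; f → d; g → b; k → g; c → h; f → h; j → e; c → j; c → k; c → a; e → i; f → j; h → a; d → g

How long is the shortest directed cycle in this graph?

For each vertex v, BFS finds the shortest path from v back to v.
The shortest such closed walk is c → a → c, length 2.

2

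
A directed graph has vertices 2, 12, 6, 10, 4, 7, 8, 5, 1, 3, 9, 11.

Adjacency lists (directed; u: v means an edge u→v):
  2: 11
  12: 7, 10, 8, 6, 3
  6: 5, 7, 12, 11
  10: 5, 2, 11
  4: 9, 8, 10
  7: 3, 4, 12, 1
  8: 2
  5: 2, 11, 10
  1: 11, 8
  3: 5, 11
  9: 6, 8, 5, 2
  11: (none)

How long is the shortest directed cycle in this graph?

For each vertex v, BFS finds the shortest path from v back to v.
The shortest such closed walk is 12 → 7 → 12, length 2.

2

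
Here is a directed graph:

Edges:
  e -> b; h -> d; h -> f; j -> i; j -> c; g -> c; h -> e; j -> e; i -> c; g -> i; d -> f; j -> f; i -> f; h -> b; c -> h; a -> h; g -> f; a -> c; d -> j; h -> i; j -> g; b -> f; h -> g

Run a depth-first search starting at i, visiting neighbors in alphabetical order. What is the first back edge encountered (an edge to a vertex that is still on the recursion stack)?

DFS from i (visiting neighbors in alphabetical order); mark gray on enter, black on exit:
i gray
  c gray
    h gray
      b gray
        f gray
        f black
      b black
      d gray
        d→f: f black — skip
        j gray
          j→c: c is gray → back edge
First back edge: j → c.

j→c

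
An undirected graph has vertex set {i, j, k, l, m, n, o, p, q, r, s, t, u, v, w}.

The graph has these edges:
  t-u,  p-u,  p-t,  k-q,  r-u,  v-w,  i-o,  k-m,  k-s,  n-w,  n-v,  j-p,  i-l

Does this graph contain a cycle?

Yes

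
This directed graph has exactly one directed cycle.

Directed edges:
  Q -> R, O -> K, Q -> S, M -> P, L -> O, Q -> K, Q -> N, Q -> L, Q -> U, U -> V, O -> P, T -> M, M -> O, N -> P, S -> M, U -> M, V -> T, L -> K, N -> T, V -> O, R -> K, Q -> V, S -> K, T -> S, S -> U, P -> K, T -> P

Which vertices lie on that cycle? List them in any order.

DFS with gray/black marking from U:
U gray
  V gray
    T gray
      S gray
        M gray
          P gray
            K gray
            K black
          P black
          O gray
            O→P: P black — skip
            O→K: K black — skip
          O black
        M black
        S→U: U is gray → back edge
Back edge closes the cycle U → V → T → S → U; its vertices are {S, T, U, V}.

S, T, U, V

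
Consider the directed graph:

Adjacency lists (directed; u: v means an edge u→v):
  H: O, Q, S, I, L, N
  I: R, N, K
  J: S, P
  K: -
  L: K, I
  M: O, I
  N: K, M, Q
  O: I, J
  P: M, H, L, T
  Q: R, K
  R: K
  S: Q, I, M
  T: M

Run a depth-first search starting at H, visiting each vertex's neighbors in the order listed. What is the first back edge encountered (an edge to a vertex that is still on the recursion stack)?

DFS from H (visiting each vertex's neighbors in the order listed); mark gray on enter, black on exit:
H gray
  O gray
    I gray
      R gray
        K gray
        K black
      R black
      N gray
        N→K: K black — skip
        M gray
          M→O: O is gray → back edge
First back edge: M → O.

M->O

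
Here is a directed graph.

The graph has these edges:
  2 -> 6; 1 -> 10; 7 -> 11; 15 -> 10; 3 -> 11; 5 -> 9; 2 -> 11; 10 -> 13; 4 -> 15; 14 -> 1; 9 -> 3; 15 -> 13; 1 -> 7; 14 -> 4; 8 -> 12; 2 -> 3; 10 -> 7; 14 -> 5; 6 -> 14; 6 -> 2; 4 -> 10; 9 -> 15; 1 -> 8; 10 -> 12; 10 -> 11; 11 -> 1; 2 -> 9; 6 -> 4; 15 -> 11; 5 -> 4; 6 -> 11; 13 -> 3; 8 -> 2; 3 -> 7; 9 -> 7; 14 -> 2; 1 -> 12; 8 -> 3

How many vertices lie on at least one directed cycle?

14

A vertex is on a directed cycle iff it belongs to a strongly connected component of size ≥ 2 (or has a self-loop).
The vertices on cycles are {1, 2, 3, 4, 5, 6, 7, 8, 9, 10, 11, 13, 14, 15} — 14 in total.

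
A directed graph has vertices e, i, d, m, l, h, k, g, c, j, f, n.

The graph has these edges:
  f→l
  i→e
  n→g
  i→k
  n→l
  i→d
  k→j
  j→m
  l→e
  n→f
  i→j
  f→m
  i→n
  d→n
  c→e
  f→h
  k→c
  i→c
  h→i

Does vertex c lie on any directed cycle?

c lies on a cycle iff there is a path from c back to itself.
Exploring from c, it never reaches itself; equivalently, its strongly connected component is a singleton.

No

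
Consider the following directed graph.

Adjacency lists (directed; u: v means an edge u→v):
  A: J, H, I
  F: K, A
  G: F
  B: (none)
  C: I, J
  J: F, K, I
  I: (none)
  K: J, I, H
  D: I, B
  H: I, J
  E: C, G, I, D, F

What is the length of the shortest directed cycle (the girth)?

2

For each vertex v, BFS finds the shortest path from v back to v.
The shortest such closed walk is K → J → K, length 2.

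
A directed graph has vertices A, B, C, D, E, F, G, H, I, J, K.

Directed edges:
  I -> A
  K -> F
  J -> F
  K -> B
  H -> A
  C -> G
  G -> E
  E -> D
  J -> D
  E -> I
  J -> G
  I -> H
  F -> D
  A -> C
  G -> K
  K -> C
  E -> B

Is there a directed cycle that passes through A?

Yes

A is on a cycle iff A can reach itself via ≥1 edge.
A → C → G → E → I → A — yes.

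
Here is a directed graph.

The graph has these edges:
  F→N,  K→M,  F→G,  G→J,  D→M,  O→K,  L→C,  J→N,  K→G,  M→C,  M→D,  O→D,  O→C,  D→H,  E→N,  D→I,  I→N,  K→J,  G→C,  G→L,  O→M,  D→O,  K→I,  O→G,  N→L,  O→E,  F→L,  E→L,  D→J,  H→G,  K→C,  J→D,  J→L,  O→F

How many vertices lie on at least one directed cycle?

A vertex is on a directed cycle iff it belongs to a strongly connected component of size ≥ 2 (or has a self-loop).
The vertices on cycles are {D, F, G, H, J, K, M, O} — 8 in total.

8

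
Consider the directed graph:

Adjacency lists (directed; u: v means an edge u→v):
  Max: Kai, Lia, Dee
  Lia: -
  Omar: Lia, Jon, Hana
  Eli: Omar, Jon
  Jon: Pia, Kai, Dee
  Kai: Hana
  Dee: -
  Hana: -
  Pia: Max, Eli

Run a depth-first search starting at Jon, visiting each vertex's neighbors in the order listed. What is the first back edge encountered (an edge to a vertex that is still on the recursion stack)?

Omar→Jon

DFS from Jon (visiting each vertex's neighbors in the order listed); mark gray on enter, black on exit:
Jon gray
  Pia gray
    Max gray
      Kai gray
        Hana gray
        Hana black
      Kai black
      Lia gray
      Lia black
      Dee gray
      Dee black
    Max black
    Eli gray
      Omar gray
        Omar→Lia: Lia black — skip
        Omar→Jon: Jon is gray → back edge
First back edge: Omar → Jon.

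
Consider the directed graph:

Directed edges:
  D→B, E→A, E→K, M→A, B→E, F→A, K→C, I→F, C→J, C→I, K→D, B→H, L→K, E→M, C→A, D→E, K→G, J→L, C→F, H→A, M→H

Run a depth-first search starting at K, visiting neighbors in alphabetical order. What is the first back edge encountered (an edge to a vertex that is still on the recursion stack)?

DFS from K (visiting neighbors in alphabetical order); mark gray on enter, black on exit:
K gray
  C gray
    A gray
    A black
    F gray
      F→A: A black — skip
    F black
    I gray
      I→F: F black — skip
    I black
    J gray
      L gray
        L→K: K is gray → back edge
First back edge: L → K.

L→K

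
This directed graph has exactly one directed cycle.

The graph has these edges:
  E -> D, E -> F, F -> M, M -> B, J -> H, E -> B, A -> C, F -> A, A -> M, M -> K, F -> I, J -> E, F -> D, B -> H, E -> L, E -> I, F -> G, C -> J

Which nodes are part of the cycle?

DFS with gray/black marking from E:
E gray
  F gray
    G gray
    G black
    D gray
    D black
    I gray
    I black
    A gray
      C gray
        J gray
          J→E: E is gray → back edge
Back edge closes the cycle E → F → A → C → J → E; its vertices are {A, C, E, F, J}.

A, C, E, F, J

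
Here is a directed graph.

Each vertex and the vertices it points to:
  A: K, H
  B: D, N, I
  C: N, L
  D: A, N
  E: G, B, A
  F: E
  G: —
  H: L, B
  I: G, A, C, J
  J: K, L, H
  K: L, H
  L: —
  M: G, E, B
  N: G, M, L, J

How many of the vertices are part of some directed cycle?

11

A vertex is on a directed cycle iff it belongs to a strongly connected component of size ≥ 2 (or has a self-loop).
The vertices on cycles are {A, B, C, D, E, H, I, J, K, M, N} — 11 in total.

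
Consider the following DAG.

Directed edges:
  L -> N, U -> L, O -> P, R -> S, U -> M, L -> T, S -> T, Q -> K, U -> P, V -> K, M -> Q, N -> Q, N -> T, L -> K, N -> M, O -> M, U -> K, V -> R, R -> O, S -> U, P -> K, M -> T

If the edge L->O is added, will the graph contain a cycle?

Adding L→O creates a cycle iff O can already reach L.
Explore from O: no path reaches L. The graph stays acyclic.

No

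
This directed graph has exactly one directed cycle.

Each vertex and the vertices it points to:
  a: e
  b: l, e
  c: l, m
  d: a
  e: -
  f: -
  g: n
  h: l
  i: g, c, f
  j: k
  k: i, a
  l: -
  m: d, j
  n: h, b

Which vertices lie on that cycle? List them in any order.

c, i, j, k, m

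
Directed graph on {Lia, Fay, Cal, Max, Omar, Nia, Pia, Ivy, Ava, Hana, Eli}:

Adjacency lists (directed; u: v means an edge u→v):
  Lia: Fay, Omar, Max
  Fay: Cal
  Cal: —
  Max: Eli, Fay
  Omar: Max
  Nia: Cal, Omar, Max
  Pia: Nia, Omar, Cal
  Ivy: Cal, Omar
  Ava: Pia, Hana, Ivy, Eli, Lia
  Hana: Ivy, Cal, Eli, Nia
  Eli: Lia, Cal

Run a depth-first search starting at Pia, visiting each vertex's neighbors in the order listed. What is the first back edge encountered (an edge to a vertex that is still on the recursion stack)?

Lia->Omar

DFS from Pia (visiting each vertex's neighbors in the order listed); mark gray on enter, black on exit:
Pia gray
  Nia gray
    Cal gray
    Cal black
    Omar gray
      Max gray
        Eli gray
          Lia gray
            Fay gray
              Fay→Cal: Cal black — skip
            Fay black
            Lia→Omar: Omar is gray → back edge
First back edge: Lia → Omar.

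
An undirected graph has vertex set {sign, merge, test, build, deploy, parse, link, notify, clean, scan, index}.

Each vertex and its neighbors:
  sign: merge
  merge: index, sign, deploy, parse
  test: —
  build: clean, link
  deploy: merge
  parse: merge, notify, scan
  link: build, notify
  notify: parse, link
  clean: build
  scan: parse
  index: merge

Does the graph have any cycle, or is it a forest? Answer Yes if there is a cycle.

DFS, tracking each vertex's parent; an edge to a visited non-parent vertex closes a cycle.
Start from link:
visit link (parent –)
  visit build (parent link)
    visit clean (parent build)
      clean–build: parent, skip
    build–link: parent, skip
  visit notify (parent link)
    visit parse (parent notify)
      visit merge (parent parse)
        visit index (parent merge)
          index–merge: parent, skip
        visit sign (parent merge)
          sign–merge: parent, skip
        visit deploy (parent merge)
          deploy–merge: parent, skip
        merge–parse: parent, skip
      parse–notify: parent, skip
      visit scan (parent parse)
        scan–parse: parent, skip
    notify–link: parent, skip
visit test (parent –)
No non-parent visited neighbor found — the graph is a forest.

No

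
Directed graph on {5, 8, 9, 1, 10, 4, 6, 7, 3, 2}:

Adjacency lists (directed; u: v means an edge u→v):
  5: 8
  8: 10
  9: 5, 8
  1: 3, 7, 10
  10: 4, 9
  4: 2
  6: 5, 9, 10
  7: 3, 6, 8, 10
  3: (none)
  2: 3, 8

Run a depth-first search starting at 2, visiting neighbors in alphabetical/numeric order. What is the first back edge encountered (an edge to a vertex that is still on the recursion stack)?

DFS from 2 (visiting neighbors in alphabetical/numeric order); mark gray on enter, black on exit:
2 gray
  3 gray
  3 black
  8 gray
    10 gray
      4 gray
        4→2: 2 is gray → back edge
First back edge: 4 → 2.

4->2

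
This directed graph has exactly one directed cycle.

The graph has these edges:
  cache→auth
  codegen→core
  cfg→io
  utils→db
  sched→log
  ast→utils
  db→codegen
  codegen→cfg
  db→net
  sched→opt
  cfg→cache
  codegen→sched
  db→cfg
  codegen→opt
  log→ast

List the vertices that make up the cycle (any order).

db, ast, log, sched, utils, codegen

DFS with gray/black marking from utils:
utils gray
  db gray
    codegen gray
      cfg gray
        io gray
        io black
        cache gray
          auth gray
          auth black
        cache black
      cfg black
      core gray
      core black
      opt gray
      opt black
      sched gray
        sched→opt: opt black — skip
        log gray
          ast gray
            ast→utils: utils is gray → back edge
Back edge closes the cycle utils → db → codegen → sched → log → ast → utils; its vertices are {db, ast, log, sched, utils, codegen}.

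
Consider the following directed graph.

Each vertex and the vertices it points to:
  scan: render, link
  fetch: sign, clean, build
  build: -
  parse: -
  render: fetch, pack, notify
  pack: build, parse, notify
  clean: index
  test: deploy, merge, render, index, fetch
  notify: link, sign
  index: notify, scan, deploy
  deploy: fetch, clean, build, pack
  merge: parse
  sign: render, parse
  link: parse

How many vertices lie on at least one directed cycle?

A vertex is on a directed cycle iff it belongs to a strongly connected component of size ≥ 2 (or has a self-loop).
The vertices on cycles are {pack, scan, sign, clean, fetch, index, deploy, notify, render} — 9 in total.

9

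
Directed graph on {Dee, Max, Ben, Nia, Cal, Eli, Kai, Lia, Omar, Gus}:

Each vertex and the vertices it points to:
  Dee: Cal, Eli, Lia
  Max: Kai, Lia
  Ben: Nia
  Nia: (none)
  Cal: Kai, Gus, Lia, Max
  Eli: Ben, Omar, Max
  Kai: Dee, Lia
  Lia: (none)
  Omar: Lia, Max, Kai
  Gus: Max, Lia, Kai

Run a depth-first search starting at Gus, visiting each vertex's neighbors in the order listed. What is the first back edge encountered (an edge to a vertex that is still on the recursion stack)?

DFS from Gus (visiting each vertex's neighbors in the order listed); mark gray on enter, black on exit:
Gus gray
  Max gray
    Kai gray
      Dee gray
        Cal gray
          Cal→Kai: Kai is gray → back edge
First back edge: Cal → Kai.

Cal->Kai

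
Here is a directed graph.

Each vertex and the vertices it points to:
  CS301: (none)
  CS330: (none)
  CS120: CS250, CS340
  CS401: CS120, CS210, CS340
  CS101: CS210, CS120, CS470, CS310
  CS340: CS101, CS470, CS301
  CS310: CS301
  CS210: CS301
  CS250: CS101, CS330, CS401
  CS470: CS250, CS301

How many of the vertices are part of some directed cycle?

A vertex is on a directed cycle iff it belongs to a strongly connected component of size ≥ 2 (or has a self-loop).
The vertices on cycles are {CS101, CS120, CS250, CS340, CS401, CS470} — 6 in total.

6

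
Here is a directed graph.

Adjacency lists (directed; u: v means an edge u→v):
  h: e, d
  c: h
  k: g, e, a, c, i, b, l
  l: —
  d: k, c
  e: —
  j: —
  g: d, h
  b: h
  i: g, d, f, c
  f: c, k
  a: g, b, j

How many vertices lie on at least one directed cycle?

9

A vertex is on a directed cycle iff it belongs to a strongly connected component of size ≥ 2 (or has a self-loop).
The vertices on cycles are {a, b, c, d, f, g, h, i, k} — 9 in total.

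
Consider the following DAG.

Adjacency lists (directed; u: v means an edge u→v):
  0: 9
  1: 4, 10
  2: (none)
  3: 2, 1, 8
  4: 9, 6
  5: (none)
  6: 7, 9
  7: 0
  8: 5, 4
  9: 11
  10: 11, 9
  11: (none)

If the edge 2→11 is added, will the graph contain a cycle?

No

Adding 2→11 creates a cycle iff 11 can already reach 2.
Explore from 11: no path reaches 2. The graph stays acyclic.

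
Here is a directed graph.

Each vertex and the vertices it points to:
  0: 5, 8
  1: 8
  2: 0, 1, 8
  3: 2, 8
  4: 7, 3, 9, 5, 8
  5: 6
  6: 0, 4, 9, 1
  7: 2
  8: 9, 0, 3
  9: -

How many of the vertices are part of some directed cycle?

9

A vertex is on a directed cycle iff it belongs to a strongly connected component of size ≥ 2 (or has a self-loop).
The vertices on cycles are {0, 1, 2, 3, 4, 5, 6, 7, 8} — 9 in total.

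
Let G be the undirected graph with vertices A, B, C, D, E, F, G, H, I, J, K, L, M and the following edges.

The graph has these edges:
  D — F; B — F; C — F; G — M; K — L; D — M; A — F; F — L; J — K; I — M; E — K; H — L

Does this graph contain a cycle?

DFS, tracking each vertex's parent; an edge to a visited non-parent vertex closes a cycle.
Start from J:
visit J (parent –)
  visit K (parent J)
    K–J: parent, skip
    visit E (parent K)
      E–K: parent, skip
    visit L (parent K)
      visit H (parent L)
        H–L: parent, skip
      visit F (parent L)
        visit A (parent F)
          A–F: parent, skip
        F–L: parent, skip
        visit B (parent F)
          B–F: parent, skip
        visit D (parent F)
          visit M (parent D)
            visit I (parent M)
              I–M: parent, skip
            M–D: parent, skip
            visit G (parent M)
              G–M: parent, skip
          D–F: parent, skip
        visit C (parent F)
          C–F: parent, skip
      L–K: parent, skip
No non-parent visited neighbor found — the graph is a forest.

No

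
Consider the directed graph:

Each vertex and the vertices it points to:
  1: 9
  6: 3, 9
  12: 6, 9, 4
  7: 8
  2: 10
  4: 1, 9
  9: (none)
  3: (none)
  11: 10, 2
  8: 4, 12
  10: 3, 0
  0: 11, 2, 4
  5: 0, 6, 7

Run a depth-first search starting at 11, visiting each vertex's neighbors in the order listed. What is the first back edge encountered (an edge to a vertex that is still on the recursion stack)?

DFS from 11 (visiting each vertex's neighbors in the order listed); mark gray on enter, black on exit:
11 gray
  10 gray
    3 gray
    3 black
    0 gray
      0→11: 11 is gray → back edge
First back edge: 0 → 11.

0→11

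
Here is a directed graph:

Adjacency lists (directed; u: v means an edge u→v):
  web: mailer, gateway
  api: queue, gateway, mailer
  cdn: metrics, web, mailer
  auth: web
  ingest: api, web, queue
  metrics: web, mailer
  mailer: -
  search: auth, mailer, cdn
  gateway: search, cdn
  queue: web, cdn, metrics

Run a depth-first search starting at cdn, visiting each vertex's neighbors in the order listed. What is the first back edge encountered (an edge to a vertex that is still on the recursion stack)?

auth->web

DFS from cdn (visiting each vertex's neighbors in the order listed); mark gray on enter, black on exit:
cdn gray
  metrics gray
    web gray
      mailer gray
      mailer black
      gateway gray
        search gray
          auth gray
            auth→web: web is gray → back edge
First back edge: auth → web.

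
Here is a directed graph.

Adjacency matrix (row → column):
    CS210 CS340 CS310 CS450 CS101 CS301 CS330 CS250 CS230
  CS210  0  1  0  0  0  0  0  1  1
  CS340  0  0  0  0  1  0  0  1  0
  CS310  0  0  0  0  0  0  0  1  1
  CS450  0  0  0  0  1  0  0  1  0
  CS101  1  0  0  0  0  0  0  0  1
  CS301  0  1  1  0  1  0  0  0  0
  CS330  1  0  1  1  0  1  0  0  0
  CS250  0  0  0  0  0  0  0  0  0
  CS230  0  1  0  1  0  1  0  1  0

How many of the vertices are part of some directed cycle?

7

A vertex is on a directed cycle iff it belongs to a strongly connected component of size ≥ 2 (or has a self-loop).
The vertices on cycles are {CS101, CS210, CS230, CS301, CS310, CS340, CS450} — 7 in total.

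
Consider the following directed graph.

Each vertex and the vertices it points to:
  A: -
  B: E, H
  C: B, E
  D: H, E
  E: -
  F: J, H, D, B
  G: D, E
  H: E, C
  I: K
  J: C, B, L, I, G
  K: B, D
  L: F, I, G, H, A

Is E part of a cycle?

E lies on a cycle iff there is a path from E back to itself.
Exploring from E, it never reaches itself; equivalently, its strongly connected component is a singleton.

No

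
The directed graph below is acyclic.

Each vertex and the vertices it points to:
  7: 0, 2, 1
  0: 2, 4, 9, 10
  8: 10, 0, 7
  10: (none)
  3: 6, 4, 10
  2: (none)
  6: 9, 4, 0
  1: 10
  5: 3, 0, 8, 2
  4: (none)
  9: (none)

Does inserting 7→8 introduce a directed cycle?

Yes

Adding 7→8 creates a cycle iff 8 can already reach 7.
Path from 8: 8 → 7.
So 8 → … → 7 → 8 is a cycle.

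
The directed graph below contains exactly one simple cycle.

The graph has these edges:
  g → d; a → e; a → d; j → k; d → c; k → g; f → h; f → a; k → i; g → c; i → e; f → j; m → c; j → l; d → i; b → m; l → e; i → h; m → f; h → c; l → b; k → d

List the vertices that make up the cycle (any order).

b, f, j, l, m

DFS with gray/black marking from f:
f gray
  h gray
    c gray
    c black
  h black
  a gray
    e gray
    e black
    d gray
      d→c: c black — skip
      i gray
        i→e: e black — skip
        i→h: h black — skip
      i black
    d black
  a black
  j gray
    l gray
      b gray
        m gray
          m→c: c black — skip
          m→f: f is gray → back edge
Back edge closes the cycle f → j → l → b → m → f; its vertices are {b, f, j, l, m}.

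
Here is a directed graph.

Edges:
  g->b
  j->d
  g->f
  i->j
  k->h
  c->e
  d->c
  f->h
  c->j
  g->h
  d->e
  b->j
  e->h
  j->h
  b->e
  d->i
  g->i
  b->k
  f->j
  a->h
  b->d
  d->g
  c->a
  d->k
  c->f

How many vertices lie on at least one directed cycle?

A vertex is on a directed cycle iff it belongs to a strongly connected component of size ≥ 2 (or has a self-loop).
The vertices on cycles are {b, c, d, f, g, i, j} — 7 in total.

7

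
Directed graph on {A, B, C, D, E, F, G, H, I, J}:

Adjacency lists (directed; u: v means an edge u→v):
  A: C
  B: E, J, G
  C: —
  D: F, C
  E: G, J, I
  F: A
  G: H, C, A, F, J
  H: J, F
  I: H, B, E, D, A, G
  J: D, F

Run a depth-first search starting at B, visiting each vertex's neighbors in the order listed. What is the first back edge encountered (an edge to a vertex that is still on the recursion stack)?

DFS from B (visiting each vertex's neighbors in the order listed); mark gray on enter, black on exit:
B gray
  E gray
    G gray
      H gray
        J gray
          D gray
            F gray
              A gray
                C gray
                C black
              A black
            F black
            D→C: C black — skip
          D black
          J→F: F black — skip
        J black
        H→F: F black — skip
      H black
      G→C: C black — skip
      G→A: A black — skip
      G→F: F black — skip
      G→J: J black — skip
    G black
    E→J: J black — skip
    I gray
      I→H: H black — skip
      I→B: B is gray → back edge
First back edge: I → B.

I→B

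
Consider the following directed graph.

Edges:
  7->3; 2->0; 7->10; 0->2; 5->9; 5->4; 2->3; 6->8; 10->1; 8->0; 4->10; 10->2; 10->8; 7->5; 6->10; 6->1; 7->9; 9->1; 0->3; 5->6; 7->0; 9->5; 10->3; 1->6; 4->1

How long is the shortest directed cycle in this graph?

For each vertex v, BFS finds the shortest path from v back to v.
The shortest such closed walk is 9 → 5 → 9, length 2.

2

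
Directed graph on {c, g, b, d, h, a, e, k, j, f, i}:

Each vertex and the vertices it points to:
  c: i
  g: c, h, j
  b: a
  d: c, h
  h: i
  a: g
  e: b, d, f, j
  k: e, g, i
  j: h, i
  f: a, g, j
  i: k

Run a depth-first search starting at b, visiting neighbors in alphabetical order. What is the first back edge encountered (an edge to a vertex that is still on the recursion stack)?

e->b

DFS from b (visiting neighbors in alphabetical order); mark gray on enter, black on exit:
b gray
  a gray
    g gray
      c gray
        i gray
          k gray
            e gray
              e→b: b is gray → back edge
First back edge: e → b.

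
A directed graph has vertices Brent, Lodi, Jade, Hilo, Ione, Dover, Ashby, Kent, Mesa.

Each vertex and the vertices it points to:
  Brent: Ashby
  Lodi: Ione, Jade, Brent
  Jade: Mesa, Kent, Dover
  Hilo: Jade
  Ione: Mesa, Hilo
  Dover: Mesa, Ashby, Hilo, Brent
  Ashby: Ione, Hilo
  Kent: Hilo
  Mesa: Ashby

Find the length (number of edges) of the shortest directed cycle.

For each vertex v, BFS finds the shortest path from v back to v.
The shortest such closed walk is Jade → Kent → Hilo → Jade, length 3.

3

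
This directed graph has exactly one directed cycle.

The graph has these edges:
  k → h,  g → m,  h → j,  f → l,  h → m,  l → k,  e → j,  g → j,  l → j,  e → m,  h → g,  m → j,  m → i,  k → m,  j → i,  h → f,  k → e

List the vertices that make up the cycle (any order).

f, h, k, l

DFS with gray/black marking from h:
h gray
  j gray
    i gray
    i black
  j black
  f gray
    l gray
      k gray
        m gray
          m→i: i black — skip
          m→j: j black — skip
        m black
        e gray
          e→j: j black — skip
          e→m: m black — skip
        e black
        k→h: h is gray → back edge
Back edge closes the cycle h → f → l → k → h; its vertices are {f, h, k, l}.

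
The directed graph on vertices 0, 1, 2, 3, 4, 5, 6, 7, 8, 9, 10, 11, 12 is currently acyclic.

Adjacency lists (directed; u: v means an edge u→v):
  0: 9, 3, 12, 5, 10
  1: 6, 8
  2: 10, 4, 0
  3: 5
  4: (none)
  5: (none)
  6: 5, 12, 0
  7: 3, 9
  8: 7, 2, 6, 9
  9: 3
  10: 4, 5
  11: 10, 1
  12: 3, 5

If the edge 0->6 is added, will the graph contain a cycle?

Yes

Adding 0→6 creates a cycle iff 6 can already reach 0.
Path from 6: 6 → 0.
So 6 → … → 0 → 6 is a cycle.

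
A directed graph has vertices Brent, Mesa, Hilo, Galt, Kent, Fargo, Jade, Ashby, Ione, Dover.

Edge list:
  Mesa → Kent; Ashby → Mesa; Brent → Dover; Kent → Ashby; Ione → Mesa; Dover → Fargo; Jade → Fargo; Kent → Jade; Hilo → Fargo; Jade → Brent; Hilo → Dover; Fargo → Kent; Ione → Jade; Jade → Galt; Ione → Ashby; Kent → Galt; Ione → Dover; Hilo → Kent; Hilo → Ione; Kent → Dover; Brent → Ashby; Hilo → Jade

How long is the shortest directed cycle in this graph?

3

For each vertex v, BFS finds the shortest path from v back to v.
The shortest such closed walk is Dover → Fargo → Kent → Dover, length 3.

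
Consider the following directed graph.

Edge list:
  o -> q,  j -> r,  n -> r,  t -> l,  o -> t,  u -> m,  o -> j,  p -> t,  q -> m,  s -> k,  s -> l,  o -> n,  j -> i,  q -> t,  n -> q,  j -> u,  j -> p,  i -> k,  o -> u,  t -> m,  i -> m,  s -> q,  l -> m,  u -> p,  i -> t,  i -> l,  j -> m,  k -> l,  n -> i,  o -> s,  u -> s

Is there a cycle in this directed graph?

No

DFS with white/gray/black marking, starting from p:
p gray
  t gray
    l gray
      m gray
      m black
    l black
    t→m: m black — skip
  t black
p black
n gray
  r gray
  r black
  q gray
    q→m: m black — skip
    q→t: t black — skip
  q black
  i gray
    i→l: l black — skip
    i→t: t black — skip
    i→m: m black — skip
    k gray
      k→l: l black — skip
    k black
  i black
n black
s gray
  s→k: k black — skip
  s→q: q black — skip
  s→l: l black — skip
s black
j gray
  j→r: r black — skip
  j→m: m black — skip
  j→p: p black — skip
  u gray
    u→m: m black — skip
    u→s: s black — skip
    u→p: p black — skip
  u black
  j→i: i black — skip
j black
o gray
  o→t: t black — skip
  o→j: j black — skip
  o→n: n black — skip
  o→q: q black — skip
  o→u: u black — skip
  o→s: s black — skip
o black
Every edge goes to a white or black vertex — no back edge, so the graph is acyclic.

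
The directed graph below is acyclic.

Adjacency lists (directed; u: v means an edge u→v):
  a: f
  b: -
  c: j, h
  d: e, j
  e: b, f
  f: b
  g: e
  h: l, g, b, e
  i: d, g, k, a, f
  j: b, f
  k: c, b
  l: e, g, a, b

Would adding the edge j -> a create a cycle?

Adding j→a creates a cycle iff a can already reach j.
Explore from a: no path reaches j. The graph stays acyclic.

No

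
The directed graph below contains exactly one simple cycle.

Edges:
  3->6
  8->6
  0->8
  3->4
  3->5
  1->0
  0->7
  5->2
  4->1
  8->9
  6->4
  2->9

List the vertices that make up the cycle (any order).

0, 1, 4, 6, 8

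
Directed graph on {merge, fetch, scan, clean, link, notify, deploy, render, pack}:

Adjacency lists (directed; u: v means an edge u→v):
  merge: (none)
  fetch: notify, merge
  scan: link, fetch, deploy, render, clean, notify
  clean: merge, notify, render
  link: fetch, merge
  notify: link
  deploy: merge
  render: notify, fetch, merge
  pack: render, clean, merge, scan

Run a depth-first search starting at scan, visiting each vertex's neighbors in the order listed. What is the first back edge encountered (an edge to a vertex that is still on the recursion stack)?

notify→link

DFS from scan (visiting each vertex's neighbors in the order listed); mark gray on enter, black on exit:
scan gray
  link gray
    fetch gray
      notify gray
        notify→link: link is gray → back edge
First back edge: notify → link.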